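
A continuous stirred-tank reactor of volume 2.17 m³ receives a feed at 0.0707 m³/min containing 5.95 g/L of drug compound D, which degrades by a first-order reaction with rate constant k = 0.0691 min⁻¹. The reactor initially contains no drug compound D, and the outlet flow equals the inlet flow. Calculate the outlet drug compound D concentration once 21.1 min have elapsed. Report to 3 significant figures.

1.68 g/L

V dC/dt = Q(C_in − C) − k V C.
This is linear with rate a = Q/V + k = 0.10168 min⁻¹.
C_ss = Q C_in/(Q + kV) = 1.9065 g/L; C(t) = C_ss + (C₀ − C_ss) e^(−a t).
C(21.1) = 1.9065 + (-1.9065)·e^(−0.10168·21.1) = 1.9065 + (-1.9065)·0.11701 = 1.6834 g/L.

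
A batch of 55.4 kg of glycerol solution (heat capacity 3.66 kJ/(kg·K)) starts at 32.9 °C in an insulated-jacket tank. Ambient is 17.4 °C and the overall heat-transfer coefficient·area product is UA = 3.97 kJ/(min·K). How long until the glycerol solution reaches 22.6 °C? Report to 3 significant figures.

Lumped-capacitance energy balance: M c_p dT/dt = UA(T_amb − T).
τ = M c_p/UA = 51.074 min; T_ss = T_amb = 17.400 °C.
T(t) = T_ss + (T₀ − T_ss)e^(−t/τ); set T = 22.6:
t = −τ ln[(T − T_ss)/(T₀ − T_ss)] = −51.074 · ln(0.33548) = 55.782 min.

55.8 min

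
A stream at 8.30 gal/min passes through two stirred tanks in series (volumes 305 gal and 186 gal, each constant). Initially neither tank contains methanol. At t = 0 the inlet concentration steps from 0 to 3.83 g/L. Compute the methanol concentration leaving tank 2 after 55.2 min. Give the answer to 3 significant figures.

2.15 g/L

Species balance on tank i: dCᵢ/dt = (Cᵢ₋₁ − Cᵢ)/τᵢ with τᵢ = Vᵢ/Q.
τ₁ = 305/8.30 = 36.747 min; τ₂ = 186/8.30 = 22.410 min.
Solving the cascade with C₁(0)=C₂(0)=0 gives C₂(t) = C_in[1 − (τ₁ e^(−t/τ₁) − τ₂ e^(−t/τ₂))/(τ₁ − τ₂)].
At t = 55.2: e^(−t/τ₁) = 0.22265, e^(−t/τ₂) = 0.085160.
C₂ = 3.83·[1 − (36.747·0.22265 − 22.410·0.085160)/(14.337)] = 3.83·0.56245 = 2.1542 g/L.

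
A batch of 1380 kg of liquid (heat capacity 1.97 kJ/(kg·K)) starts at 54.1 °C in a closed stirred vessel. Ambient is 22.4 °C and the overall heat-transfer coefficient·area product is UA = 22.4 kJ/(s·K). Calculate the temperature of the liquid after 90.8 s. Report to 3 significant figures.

37.4 °C

Energy balance: M c_p dT/dt = −UA(T − T_amb).
dT/dt = (T_ss − T)/τ with T_ss = T_amb = 22.400 °C, τ = M c_p/UA = 1380·1.97/22.4 = 121.37 s.
Integrating: T(t) = T_ss + (T₀ − T_ss) e^(−t/τ).
T(90.8) = 22.400 + (31.700)·0.47324 = 37.402 °C.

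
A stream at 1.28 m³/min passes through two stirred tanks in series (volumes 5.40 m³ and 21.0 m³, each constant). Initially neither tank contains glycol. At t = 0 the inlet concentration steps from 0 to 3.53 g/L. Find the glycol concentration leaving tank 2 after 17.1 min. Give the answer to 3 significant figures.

Species balance on tank i: dCᵢ/dt = (Cᵢ₋₁ − Cᵢ)/τᵢ with τᵢ = Vᵢ/Q.
τ₁ = 5.40/1.28 = 4.2188 min; τ₂ = 21.0/1.28 = 16.406 min.
Solving the cascade with C₁(0)=C₂(0)=0 gives C₂(t) = C_in[1 − (τ₁ e^(−t/τ₁) − τ₂ e^(−t/τ₂))/(τ₁ − τ₂)].
At t = 17.1: e^(−t/τ₁) = 0.017364, e^(−t/τ₂) = 0.35265.
C₂ = 3.53·[1 − (4.2188·0.017364 − 16.406·0.35265)/(-12.188)] = 3.53·0.53129 = 1.8755 g/L.

1.88 g/L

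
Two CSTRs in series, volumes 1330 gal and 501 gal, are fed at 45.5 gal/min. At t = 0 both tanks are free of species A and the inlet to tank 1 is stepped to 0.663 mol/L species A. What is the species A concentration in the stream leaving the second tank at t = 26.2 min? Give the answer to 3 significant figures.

Each tank obeys Vᵢ dCᵢ/dt = Q(Cᵢ₋₁ − Cᵢ), so τᵢ = Vᵢ/Q.
τ₁ = 1330/45.5 = 29.231 min; τ₂ = 501/45.5 = 11.011 min.
Solving the cascade with C₁(0)=C₂(0)=0 gives C₂(t) = C_in[1 − (τ₁ e^(−t/τ₁) − τ₂ e^(−t/τ₂))/(τ₁ − τ₂)].
At t = 26.2: e^(−t/τ₁) = 0.40807, e^(−t/τ₂) = 0.092602.
C₂ = 0.663·[1 − (29.231·0.40807 − 11.011·0.092602)/(18.220)] = 0.663·0.40128 = 0.26605 mol/L.

0.266 mol/L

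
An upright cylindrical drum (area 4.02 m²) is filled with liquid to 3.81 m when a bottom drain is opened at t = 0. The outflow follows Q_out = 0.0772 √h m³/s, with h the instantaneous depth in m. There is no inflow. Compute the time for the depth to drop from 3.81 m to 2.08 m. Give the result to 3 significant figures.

53.1 s

Volume balance on the tank: A dh/dt = −0.0772 √h.
This is separable: 2 d(√h)/dt = −0.0772/A, so √h = √h₀ − (0.0772/(2A)) t.
t = 2A(√h₀ − √h)/0.0772 = 2·4.02·(√3.81 − √2.08)/0.0772
  = 8.0400 × (1.9519 − 1.4422) / 0.0772 = 53.083 s.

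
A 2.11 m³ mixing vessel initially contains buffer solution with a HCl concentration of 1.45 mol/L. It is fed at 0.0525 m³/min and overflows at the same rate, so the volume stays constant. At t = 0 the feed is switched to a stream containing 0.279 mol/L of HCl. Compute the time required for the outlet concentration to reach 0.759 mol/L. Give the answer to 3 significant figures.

35.8 min

Species balance: V dC/dt = Q(C_in − C) ⇒ τ = V/Q = 40.190 min.
C(t) = C_in + (C₀ − C_in) e^(−t/τ). Set C = 0.759 and solve for t:
e^(−t/τ) = (C − C_in)/(C₀ − C_in) = (0.759 − 0.279)/(1.45 − 0.279) = 0.40991
t = −τ ln(…) = 40.190 × 0.89183 = 35.843 min.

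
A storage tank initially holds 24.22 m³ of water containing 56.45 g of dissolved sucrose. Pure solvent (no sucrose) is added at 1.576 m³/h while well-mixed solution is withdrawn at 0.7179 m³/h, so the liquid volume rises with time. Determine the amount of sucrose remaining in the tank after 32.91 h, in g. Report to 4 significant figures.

29.57 g

Let m(t) be the amount of sucrose. Volume: V(t) = V₀ + (Q_in − Q_out) t = 24.22 + 0.858100 t; V(32.91) = 52.4601 m³.
Species balance (pure solvent in): dm/dt = −Q_out · m/V(t).
dm/m = −Q_out dt/(V₀ + 0.858100 t); integrating gives ln(m/m₀) = −(Q_out/(Q_in−Q_out)) ln(V/V₀).
m = m₀ (V₀/V)^(Q_out/(Q_in−Q_out)) = 56.45 × (24.22/52.4601)^(0.836616) = 29.5699 g.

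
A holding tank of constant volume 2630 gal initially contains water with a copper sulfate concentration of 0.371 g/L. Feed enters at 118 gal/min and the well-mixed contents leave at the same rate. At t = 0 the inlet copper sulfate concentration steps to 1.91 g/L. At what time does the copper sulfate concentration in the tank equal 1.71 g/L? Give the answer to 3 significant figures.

Species balance: V dC/dt = Q(C_in − C) ⇒ τ = V/Q = 22.288 min.
C(t) = C_in + (C₀ − C_in) e^(−t/τ). Set C = 1.71 and solve for t:
e^(−t/τ) = (C − C_in)/(C₀ − C_in) = (1.71 − 1.91)/(0.371 − 1.91) = 0.12995
t = −τ ln(…) = 22.288 × 2.0406 = 45.481 min.

45.5 min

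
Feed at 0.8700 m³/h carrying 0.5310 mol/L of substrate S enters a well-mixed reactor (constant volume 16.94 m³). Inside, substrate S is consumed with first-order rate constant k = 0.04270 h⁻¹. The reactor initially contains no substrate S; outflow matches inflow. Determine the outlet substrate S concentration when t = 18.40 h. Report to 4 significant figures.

Species balance: V dC/dt = Q C_in − Q C − k V C.
dC/dt = (Q/V) C_in − (Q/V + k) C; effective rate a = Q/V + k = 0.0513577 + 0.04270 = 0.0940577 h⁻¹.
C_ss = Q C_in/(Q + kV) = 0.289938 mol/L; C(t) = C_ss + (C₀ − C_ss) e^(−a t).
C(18.40) = 0.289938 + (-0.289938)·e^(−0.0940577·18.40) = 0.289938 + (-0.289938)·0.177167 = 0.238571 mol/L.

0.2386 mol/L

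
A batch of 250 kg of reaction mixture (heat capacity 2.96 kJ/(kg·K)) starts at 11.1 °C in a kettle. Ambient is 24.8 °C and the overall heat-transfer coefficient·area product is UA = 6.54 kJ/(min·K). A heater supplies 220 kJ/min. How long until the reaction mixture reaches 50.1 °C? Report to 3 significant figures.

196 min

Heat balance on the well-mixed liquid: M c_p dT/dt = −UA(T − T_amb) + Q̇.
τ = M c_p/UA = 113.15 min; T_ss = T_amb + Q̇/UA = 24.8 + 220/6.54 = 58.439 °C.
T(t) = T_ss + (T₀ − T_ss)e^(−t/τ); set T = 50.1:
t = −τ ln[(T − T_ss)/(T₀ − T_ss)] = −113.15 · ln(0.17616) = 196.47 min.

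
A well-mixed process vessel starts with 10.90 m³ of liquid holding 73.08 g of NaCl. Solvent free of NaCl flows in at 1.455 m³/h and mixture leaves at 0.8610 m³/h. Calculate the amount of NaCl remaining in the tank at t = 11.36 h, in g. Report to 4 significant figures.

Total volume: dV/dt = Q_in − Q_out = 0.594000 m³/h, so V(t) = 10.90 + 0.594000 t and V(11.36) = 17.6478 m³.
No NaCl enters, so dm/dt = −Q_out · (m/V).
dm/m = −Q_out dt/(V₀ + 0.594000 t); integrating gives ln(m/m₀) = −(Q_out/(Q_in−Q_out)) ln(V/V₀).
m = m₀ (V₀/V)^(Q_out/(Q_in−Q_out)) = 73.08 × (10.90/17.6478)^(1.44949) = 36.3471 g.

36.35 g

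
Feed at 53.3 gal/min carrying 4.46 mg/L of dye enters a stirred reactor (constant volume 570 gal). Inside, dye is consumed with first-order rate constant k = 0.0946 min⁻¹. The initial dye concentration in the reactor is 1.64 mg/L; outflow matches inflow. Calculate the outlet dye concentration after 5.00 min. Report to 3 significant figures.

Accumulation = in − out − consumed: V dC/dt = Q C_in − Q C − k V C.
This is linear with rate a = Q/V + k = 0.18811 min⁻¹.
C_ss = Q C_in/(Q + kV) = 2.2171 mg/L; C(t) = C_ss + (C₀ − C_ss) e^(−a t).
C(5.00) = 2.2171 + (-0.57706)·e^(−0.18811·5.00) = 2.2171 + (-0.57706)·0.39042 = 1.9918 mg/L.

1.99 mg/L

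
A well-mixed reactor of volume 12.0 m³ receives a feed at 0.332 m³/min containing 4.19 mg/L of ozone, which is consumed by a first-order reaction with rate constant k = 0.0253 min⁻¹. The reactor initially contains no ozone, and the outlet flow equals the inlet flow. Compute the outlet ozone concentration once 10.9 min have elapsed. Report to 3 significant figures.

Accumulation = in − out − consumed: V dC/dt = Q C_in − Q C − k V C.
This is linear with rate a = Q/V + k = 0.052967 min⁻¹.
C_ss = Q C_in/(Q + kV) = 2.1886 mg/L; C(t) = C_ss + (C₀ − C_ss) e^(−a t).
C(10.9) = 2.1886 + (-2.1886)·e^(−0.052967·10.9) = 2.1886 + (-2.1886)·0.56139 = 0.95994 mg/L.

0.960 mg/L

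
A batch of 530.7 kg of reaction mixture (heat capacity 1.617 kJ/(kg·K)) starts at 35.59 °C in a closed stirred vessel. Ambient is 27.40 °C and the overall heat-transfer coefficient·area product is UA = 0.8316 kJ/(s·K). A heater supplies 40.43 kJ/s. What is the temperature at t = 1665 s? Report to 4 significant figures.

67.96 °C

M c_p dT/dt = −UA(T − T_amb) + Q̇.
dT/dt = (T_ss − T)/τ with T_ss = T_amb + Q̇/UA = 27.40 + 40.43/0.8316 = 76.0171 °C, τ = M c_p/UA = 530.7·1.617/0.8316 = 1031.92 s.
Solution: T(t) = T_ss + (T₀ − T_ss) e^(−t/τ).
T(1665) = 76.0171 + (-40.4271)·0.199189 = 67.9645 °C.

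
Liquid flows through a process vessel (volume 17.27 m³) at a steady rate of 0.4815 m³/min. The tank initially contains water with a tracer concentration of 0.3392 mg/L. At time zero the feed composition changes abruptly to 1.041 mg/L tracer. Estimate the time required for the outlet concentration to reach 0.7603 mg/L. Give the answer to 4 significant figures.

Mass balance on the solute (V constant): V dC/dt = Q(C_in − C), so τ = V/Q = 35.8671 min.
C(t) = C_in + (C₀ − C_in) e^(−t/τ). Set C = 0.7603 and solve for t:
e^(−t/τ) = (C − C_in)/(C₀ − C_in) = (0.7603 − 1.041)/(0.3392 − 1.041) = 0.399972
t = −τ ln(…) = 35.8671 × 0.916362 = 32.8672 min.

32.87 min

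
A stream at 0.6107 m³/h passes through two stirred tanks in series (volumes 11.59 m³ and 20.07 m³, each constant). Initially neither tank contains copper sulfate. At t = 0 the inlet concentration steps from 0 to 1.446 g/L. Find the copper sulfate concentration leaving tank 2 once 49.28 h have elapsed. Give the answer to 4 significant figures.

Each tank obeys Vᵢ dCᵢ/dt = Q(Cᵢ₋₁ − Cᵢ), so τᵢ = Vᵢ/Q.
τ₁ = 11.59/0.6107 = 18.9782 h; τ₂ = 20.07/0.6107 = 32.8639 h.
Tank 1: C₁ = C_in(1 − e^(−t/τ₁)). Tank 2 (τ₁ ≠ τ₂): C₂ = C_in[1 − (τ₁ e^(−t/τ₁) − τ₂ e^(−t/τ₂))/(τ₁ − τ₂)].
At t = 49.28: e^(−t/τ₁) = 0.0745220, e^(−t/τ₂) = 0.223238.
C₂ = 1.446·[1 − (18.9782·0.0745220 − 32.8639·0.223238)/(-13.8857)] = 1.446·0.573505 = 0.829288 g/L.

0.8293 g/L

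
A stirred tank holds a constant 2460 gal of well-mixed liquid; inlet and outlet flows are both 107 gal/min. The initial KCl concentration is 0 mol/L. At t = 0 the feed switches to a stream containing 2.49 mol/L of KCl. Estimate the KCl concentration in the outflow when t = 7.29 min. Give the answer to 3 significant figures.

0.677 mol/L

Unsteady species balance (constant V, well mixed): V dC/dt = Q(C_in − C).
So dC/dt = (C_in − C)/τ with τ = V/Q = 2460/107 = 22.991 min.
This is linear first-order; C(t) = C_in + (C₀ − C_in) e^(−t/τ).
C(7.29) = 2.49 + (0 − 2.49)·e^(−7.29/22.991) = 2.49 + (-2.4900)·0.72827 = 0.67661 mol/L.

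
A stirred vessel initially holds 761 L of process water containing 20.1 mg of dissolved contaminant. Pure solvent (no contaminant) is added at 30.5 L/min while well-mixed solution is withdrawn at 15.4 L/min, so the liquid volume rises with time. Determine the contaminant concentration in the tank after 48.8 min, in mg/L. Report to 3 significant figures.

0.00673 mg/L

Total volume: dV/dt = Q_in − Q_out = 15.100 L/min, so V(t) = 761 + 15.100 t and V(48.8) = 1497.9 L.
Species balance (pure solvent in): dm/dt = −Q_out · m/V(t).
dm/m = −Q_out dt/(V₀ + 15.100 t); integrating gives ln(m/m₀) = −(Q_out/(Q_in−Q_out)) ln(V/V₀).
m = m₀ (V₀/V)^(Q_out/(Q_in−Q_out)) = 20.1 × (761/1497.9)^(1.0199) = 10.075 mg.
C = m/V = 10.075/1497.9 = 0.0067264 mg/L.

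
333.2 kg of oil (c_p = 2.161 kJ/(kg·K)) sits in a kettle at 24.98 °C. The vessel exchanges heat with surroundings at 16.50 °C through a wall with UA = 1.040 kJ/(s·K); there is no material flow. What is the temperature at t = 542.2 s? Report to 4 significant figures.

Energy balance: M c_p dT/dt = −UA(T − T_amb).
dT/dt = (T_ss − T)/τ with T_ss = T_amb = 16.5000 °C, τ = M c_p/UA = 333.2·2.161/1.040 = 692.351 s.
T approaches T_ss exponentially: T(t) = T_ss + (T₀ − T_ss) e^(−t/τ).
T(542.2) = 16.5000 + (8.48000)·0.456974 = 20.3751 °C.

20.38 °C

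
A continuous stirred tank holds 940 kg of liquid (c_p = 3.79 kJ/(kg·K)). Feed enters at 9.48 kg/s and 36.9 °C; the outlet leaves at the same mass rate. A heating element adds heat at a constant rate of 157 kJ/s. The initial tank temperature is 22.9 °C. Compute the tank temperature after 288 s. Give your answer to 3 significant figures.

40.3 °C

Unsteady energy balance on the tank contents: M c_p dT/dt = ṁ c_p (T_in − T) + 157.
τ = M/ṁ = 99.156 s; T_ss = T_in + Q̇/(ṁ c_p) = 36.9 + 157/(9.48·3.79) = 41.270 °C.
This is linear first-order; T(t) = T_ss + (T₀ − T_ss) e^(−t/τ).
T(288) = 41.270 + (-18.370)·e^(−288/99.156) = 41.270 + (-18.370)·0.054776 = 40.263 °C.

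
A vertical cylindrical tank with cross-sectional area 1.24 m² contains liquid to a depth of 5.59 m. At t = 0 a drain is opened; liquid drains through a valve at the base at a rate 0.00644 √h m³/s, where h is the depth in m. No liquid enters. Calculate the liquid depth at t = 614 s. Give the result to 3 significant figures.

0.593 m

A dh/dt = −Q_out = −0.00644 √h.
This is separable: 2 d(√h)/dt = −0.00644/A, so √h = √h₀ − (0.00644/(2A)) t.
√h = √5.59 − 0.00644·614/(2·1.24) = 2.3643 − 1.5944 = 0.76990.
h = 0.76990² = 0.59274 m.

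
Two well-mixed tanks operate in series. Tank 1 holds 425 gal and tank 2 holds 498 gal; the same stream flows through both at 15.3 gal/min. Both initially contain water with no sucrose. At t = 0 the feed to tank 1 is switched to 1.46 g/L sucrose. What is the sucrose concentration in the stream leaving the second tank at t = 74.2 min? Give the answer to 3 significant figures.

1.03 g/L

Each tank obeys Vᵢ dCᵢ/dt = Q(Cᵢ₋₁ − Cᵢ), so τᵢ = Vᵢ/Q.
τ₁ = 425/15.3 = 27.778 min; τ₂ = 498/15.3 = 32.549 min.
Solving the cascade with C₁(0)=C₂(0)=0 gives C₂(t) = C_in[1 − (τ₁ e^(−t/τ₁) − τ₂ e^(−t/τ₂))/(τ₁ − τ₂)].
At t = 74.2: e^(−t/τ₁) = 0.069169, e^(−t/τ₂) = 0.10232.
C₂ = 1.46·[1 − (27.778·0.069169 − 32.549·0.10232)/(-4.7712)] = 1.46·0.70467 = 1.0288 g/L.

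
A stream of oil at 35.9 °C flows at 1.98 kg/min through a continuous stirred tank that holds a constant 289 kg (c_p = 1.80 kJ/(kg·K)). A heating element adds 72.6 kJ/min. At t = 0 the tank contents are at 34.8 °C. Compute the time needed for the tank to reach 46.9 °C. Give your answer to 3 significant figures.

121 min

M c_p dT/dt = ṁ c_p (T_in − T) + Q̇.
τ = M/ṁ = 145.96 min; T_ss = T_in + Q̇/(ṁ c_p) = 56.270 °C.
T(t) = T_ss + (T₀ − T_ss) e^(−t/τ). Set T = 46.9:
e^(−t/τ) = (46.9 − 56.270)/(34.8 − 56.270) = 0.43643
t = −145.96 · ln(0.43643) = 121.02 min.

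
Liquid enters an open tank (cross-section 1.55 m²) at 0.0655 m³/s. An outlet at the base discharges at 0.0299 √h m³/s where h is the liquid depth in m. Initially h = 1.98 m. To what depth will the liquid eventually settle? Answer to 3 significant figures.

4.80 m

Mass balance (ρ constant): A dh/dt = Q_in − 0.0299 √h. At steady state dh/dt = 0:
Q_in = 0.0299 √h_ss ⇒ √h_ss = 0.0655/0.0299 = 2.1906.
h_ss = 2.1906² = 4.7989 m. (Since h₀ = 1.98 m < h_ss, the level will rise toward this value.)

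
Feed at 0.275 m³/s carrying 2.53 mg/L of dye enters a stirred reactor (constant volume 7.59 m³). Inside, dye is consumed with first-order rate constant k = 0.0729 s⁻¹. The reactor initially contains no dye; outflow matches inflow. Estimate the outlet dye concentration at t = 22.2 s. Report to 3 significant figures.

0.765 mg/L

V dC/dt = Q(C_in − C) − k V C.
This is linear with rate a = Q/V + k = 0.10913 s⁻¹.
C_ss = Q C_in/(Q + kV) = 0.83996 mg/L; C(t) = C_ss + (C₀ − C_ss) e^(−a t).
C(22.2) = 0.83996 + (-0.83996)·e^(−0.10913·22.2) = 0.83996 + (-0.83996)·0.088679 = 0.76547 mg/L.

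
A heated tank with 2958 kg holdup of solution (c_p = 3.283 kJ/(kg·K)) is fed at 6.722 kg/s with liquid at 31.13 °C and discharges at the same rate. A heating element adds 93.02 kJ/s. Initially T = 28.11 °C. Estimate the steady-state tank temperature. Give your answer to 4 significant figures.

Energy balance: M c_p dT/dt = ṁ c_p (T_in − T) + 93.02.
At steady state dT/dt = 0 ⇒ T_ss = T_in + Q̇/(ṁ c_p) = 31.13 + 93.02/(6.722·3.283) = 35.3451 °C.

35.35 °C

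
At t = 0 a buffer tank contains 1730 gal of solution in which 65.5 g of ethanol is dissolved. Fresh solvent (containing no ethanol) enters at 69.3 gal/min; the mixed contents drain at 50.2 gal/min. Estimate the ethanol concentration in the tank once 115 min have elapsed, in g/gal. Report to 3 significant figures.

Total volume: dV/dt = Q_in − Q_out = 19.100 gal/min, so V(t) = 1730 + 19.100 t and V(115) = 3926.5 gal.
Species balance (pure solvent in): dm/dt = −Q_out · m/V(t).
Separate: dm/m = −Q_out dt/V(t) ⇒ ln(m/m₀) = −(Q_out/(Q_in−Q_out)) ln(V/V₀).
m = m₀ (V₀/V)^(Q_out/(Q_in−Q_out)) = 65.5 × (1730/3926.5)^(2.6283) = 7.5977 g.
C = m/V = 7.5977/3926.5 = 0.0019350 g/gal.

0.00193 g/gal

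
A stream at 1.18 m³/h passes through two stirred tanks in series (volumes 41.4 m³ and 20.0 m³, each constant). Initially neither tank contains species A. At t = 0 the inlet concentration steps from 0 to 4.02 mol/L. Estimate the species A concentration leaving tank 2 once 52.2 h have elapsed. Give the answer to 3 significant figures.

2.44 mol/L

Species balance on tank i: dCᵢ/dt = (Cᵢ₋₁ − Cᵢ)/τᵢ with τᵢ = Vᵢ/Q.
τ₁ = 41.4/1.18 = 35.085 h; τ₂ = 20.0/1.18 = 16.949 h.
Tank 1: C₁ = C_in(1 − e^(−t/τ₁)). Tank 2 (τ₁ ≠ τ₂): C₂ = C_in[1 − (τ₁ e^(−t/τ₁) − τ₂ e^(−t/τ₂))/(τ₁ − τ₂)].
At t = 52.2: e^(−t/τ₁) = 0.22586, e^(−t/τ₂) = 0.045968.
C₂ = 4.02·[1 − (35.085·0.22586 − 16.949·0.045968)/(18.136)] = 4.02·0.60601 = 2.4362 mol/L.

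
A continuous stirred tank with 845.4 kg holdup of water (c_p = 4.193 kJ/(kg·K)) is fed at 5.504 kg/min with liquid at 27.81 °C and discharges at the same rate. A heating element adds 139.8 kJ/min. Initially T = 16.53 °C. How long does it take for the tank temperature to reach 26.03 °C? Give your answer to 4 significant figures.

121.9 min

Energy balance: M c_p dT/dt = ṁ c_p (T_in − T) + 139.8.
τ = M/ṁ = 153.597 min; T_ss = T_in + Q̇/(ṁ c_p) = 33.8676 °C.
T(t) = T_ss + (T₀ − T_ss) e^(−t/τ). Set T = 26.03:
e^(−t/τ) = (26.03 − 33.8676)/(16.53 − 33.8676) = 0.452059
t = −153.597 · ln(0.452059) = 121.947 min.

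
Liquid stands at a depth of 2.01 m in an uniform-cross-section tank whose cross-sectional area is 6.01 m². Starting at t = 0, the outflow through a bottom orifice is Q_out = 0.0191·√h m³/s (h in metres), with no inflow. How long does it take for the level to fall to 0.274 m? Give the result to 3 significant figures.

With no inflow, A dh/dt = −0.0191 √h.
Separate and integrate: 2(√h − √h₀) = −(0.0191/A) t.
t = 2A(√h₀ − √h)/0.0191 = 2·6.01·(√2.01 − √0.274)/0.0191
  = 12.020 × (1.4177 − 0.52345) / 0.0191 = 562.80 s.

563 s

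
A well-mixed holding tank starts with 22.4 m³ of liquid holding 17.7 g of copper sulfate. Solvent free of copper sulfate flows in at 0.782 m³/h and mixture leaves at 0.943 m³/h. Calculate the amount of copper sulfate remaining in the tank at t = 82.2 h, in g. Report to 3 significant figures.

Let m(t) be the amount of copper sulfate. Volume: V(t) = V₀ + (Q_in − Q_out) t = 22.4 − 0.16100 t; V(82.2) = 9.1658 m³.
Species balance (pure solvent in): dm/dt = −Q_out · m/V(t).
dm/m = −Q_out dt/(V₀ − 0.16100 t); integrating gives ln(m/m₀) = −(Q_out/(Q_in−Q_out)) ln(V/V₀).
m = m₀ (V₀/V)^(Q_out/(Q_in−Q_out)) = 17.7 × (22.4/9.1658)^(-5.8571) = 0.094395 g.

0.0944 g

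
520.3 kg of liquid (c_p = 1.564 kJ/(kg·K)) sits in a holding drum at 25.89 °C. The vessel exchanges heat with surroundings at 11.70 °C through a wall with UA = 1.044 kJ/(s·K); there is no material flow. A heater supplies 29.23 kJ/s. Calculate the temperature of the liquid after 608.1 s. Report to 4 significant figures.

Heat balance on the well-mixed liquid: M c_p dT/dt = −UA(T − T_amb) + Q̇.
dT/dt = (T_ss − T)/τ with T_ss = T_amb + Q̇/UA = 11.70 + 29.23/1.044 = 39.6981 °C, τ = M c_p/UA = 520.3·1.564/1.044 = 779.453 s.
This is linear first-order; T(t) = T_ss + (T₀ − T_ss) e^(−t/τ).
T(608.1) = 39.6981 + (-13.8081)·0.458332 = 33.3694 °C.

33.37 °C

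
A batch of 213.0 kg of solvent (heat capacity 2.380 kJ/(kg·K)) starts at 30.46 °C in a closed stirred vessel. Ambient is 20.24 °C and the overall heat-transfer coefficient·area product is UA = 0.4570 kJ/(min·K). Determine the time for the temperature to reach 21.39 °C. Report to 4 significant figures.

2423 min

Energy balance: M c_p dT/dt = −UA(T − T_amb).
τ = M c_p/UA = 1109.28 min; T_ss = T_amb = 20.2400 °C.
T(t) = T_ss + (T₀ − T_ss)e^(−t/τ); set T = 21.39:
t = −τ ln[(T − T_ss)/(T₀ − T_ss)] = −1109.28 · ln(0.112524) = 2423.31 min.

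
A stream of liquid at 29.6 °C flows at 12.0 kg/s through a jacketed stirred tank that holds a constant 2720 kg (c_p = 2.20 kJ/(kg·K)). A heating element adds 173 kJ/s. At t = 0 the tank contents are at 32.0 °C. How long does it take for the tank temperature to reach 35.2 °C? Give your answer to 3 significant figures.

Energy balance: M c_p dT/dt = ṁ c_p (T_in − T) + 173.
τ = M/ṁ = 226.67 s; T_ss = T_in + Q̇/(ṁ c_p) = 36.153 °C.
T(t) = T_ss + (T₀ − T_ss) e^(−t/τ). Set T = 35.2:
e^(−t/τ) = (35.2 − 36.153)/(32.0 − 36.153) = 0.22948
t = −226.67 · ln(0.22948) = 333.64 s.

334 s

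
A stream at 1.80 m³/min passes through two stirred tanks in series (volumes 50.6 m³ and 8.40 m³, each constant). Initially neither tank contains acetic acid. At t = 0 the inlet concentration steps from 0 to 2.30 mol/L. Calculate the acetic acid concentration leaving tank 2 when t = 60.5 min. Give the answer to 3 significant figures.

Time constants: τᵢ = Vᵢ/Q for each well-mixed tank.
τ₁ = 50.6/1.80 = 28.111 min; τ₂ = 8.40/1.80 = 4.6667 min.
Tank 1: C₁ = C_in(1 − e^(−t/τ₁)). Tank 2 (τ₁ ≠ τ₂): C₂ = C_in[1 − (τ₁ e^(−t/τ₁) − τ₂ e^(−t/τ₂))/(τ₁ − τ₂)].
At t = 60.5: e^(−t/τ₁) = 0.11623, e^(−t/τ₂) = 2.3425e-06.
C₂ = 2.30·[1 − (28.111·0.11623 − 4.6667·2.3425e-06)/(23.444)] = 2.30·0.86063 = 1.9795 mol/L.

1.98 mol/L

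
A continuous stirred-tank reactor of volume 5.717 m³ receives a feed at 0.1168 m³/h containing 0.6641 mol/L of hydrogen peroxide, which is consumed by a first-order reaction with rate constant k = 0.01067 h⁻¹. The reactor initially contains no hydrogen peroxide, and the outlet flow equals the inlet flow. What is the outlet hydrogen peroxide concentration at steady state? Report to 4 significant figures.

0.4363 mol/L

V dC/dt = Q(C_in − C) − k V C.
At steady state: 0 = Q C_in − (Q + kV) C_ss, so C_ss = Q C_in/(Q + kV).
C_ss = 0.1168·0.6641/(0.1168 + 0.01067·5.717) = 0.0775669/0.177800 = 0.436258 mol/L.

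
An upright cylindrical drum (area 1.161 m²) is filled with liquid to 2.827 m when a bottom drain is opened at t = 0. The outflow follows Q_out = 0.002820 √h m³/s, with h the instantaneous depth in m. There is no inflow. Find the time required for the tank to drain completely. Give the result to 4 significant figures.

Mass balance (ρ constant): A dh/dt = −0.002820 √h.
Separate and integrate: 2(√h − √h₀) = −(0.002820/A) t.
Tank is empty when √h = 0: t_empty = 2A√h₀/0.002820.
t_empty = 2·1.161·√2.827/0.002820 = 2.32200·1.68137/0.002820 = 1384.45 s.

1384 s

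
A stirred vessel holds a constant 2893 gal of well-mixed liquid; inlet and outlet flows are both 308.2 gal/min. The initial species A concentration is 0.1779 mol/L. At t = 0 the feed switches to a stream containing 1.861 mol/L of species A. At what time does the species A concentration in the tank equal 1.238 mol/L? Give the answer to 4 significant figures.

Transient balance on the dissolved component: V dC/dt = Q(C_in − C), so τ = V/Q = 9.38676 min.
C(t) = C_in + (C₀ − C_in) e^(−t/τ). Set C = 1.238 and solve for t:
e^(−t/τ) = (C − C_in)/(C₀ − C_in) = (1.238 − 1.861)/(0.1779 − 1.861) = 0.370150
t = −τ ln(…) = 9.38676 × 0.993846 = 9.32900 min.

9.329 min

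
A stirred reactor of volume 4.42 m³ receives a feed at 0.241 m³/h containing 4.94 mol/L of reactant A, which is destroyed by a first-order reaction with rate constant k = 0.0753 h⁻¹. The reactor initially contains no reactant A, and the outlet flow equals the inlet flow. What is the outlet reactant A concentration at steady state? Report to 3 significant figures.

Accumulation = in − out − consumed: V dC/dt = Q C_in − Q C − k V C.
Steady state (dC/dt = 0): C_ss = Q C_in/(Q + kV) = C_in/(1 + kV/Q).
C_ss = 0.241·4.94/(0.241 + 0.0753·4.42) = 1.1905/0.57383 = 2.0747 mol/L.

2.07 mol/L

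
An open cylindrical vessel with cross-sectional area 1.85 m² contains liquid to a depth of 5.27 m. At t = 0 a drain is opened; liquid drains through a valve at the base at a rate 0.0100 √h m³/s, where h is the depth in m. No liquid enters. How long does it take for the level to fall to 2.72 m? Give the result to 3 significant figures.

239 s

With no inflow, A dh/dt = −0.0100 √h.
This is separable: 2 d(√h)/dt = −0.0100/A, so √h = √h₀ − (0.0100/(2A)) t.
t = 2A(√h₀ − √h)/0.0100 = 2·1.85·(√5.27 − √2.72)/0.0100
  = 3.7000 × (2.2956 − 1.6492) / 0.0100 = 239.17 s.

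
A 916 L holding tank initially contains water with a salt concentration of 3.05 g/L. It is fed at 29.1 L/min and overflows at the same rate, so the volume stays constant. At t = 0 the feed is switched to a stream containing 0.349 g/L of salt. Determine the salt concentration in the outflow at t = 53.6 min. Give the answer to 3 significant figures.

0.841 g/L

Accumulation = in − out for the solute gives V dC/dt = Q(C_in − C).
So dC/dt = (C_in − C)/τ with τ = V/Q = 916/29.1 = 31.478 min.
This is linear first-order; C(t) = C_in + (C₀ − C_in) e^(−t/τ).
C(53.6) = 0.349 + (3.05 − 0.349)·e^(−53.6/31.478) = 0.349 + (2.7010)·0.18217 = 0.84105 g/L.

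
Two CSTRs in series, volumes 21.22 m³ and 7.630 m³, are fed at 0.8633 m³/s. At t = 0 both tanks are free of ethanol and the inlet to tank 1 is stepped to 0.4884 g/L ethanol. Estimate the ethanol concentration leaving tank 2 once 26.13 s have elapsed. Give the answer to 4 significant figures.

0.2393 g/L

Species balance on tank i: dCᵢ/dt = (Cᵢ₋₁ − Cᵢ)/τᵢ with τᵢ = Vᵢ/Q.
τ₁ = 21.22/0.8633 = 24.5801 s; τ₂ = 7.630/0.8633 = 8.83818 s.
Solving the cascade with C₁(0)=C₂(0)=0 gives C₂(t) = C_in[1 − (τ₁ e^(−t/τ₁) − τ₂ e^(−t/τ₂))/(τ₁ − τ₂)].
At t = 26.13: e^(−t/τ₁) = 0.345399, e^(−t/τ₂) = 0.0520011.
C₂ = 0.4884·[1 − (24.5801·0.345399 − 8.83818·0.0520011)/(15.7419)] = 0.4884·0.489875 = 0.239255 g/L.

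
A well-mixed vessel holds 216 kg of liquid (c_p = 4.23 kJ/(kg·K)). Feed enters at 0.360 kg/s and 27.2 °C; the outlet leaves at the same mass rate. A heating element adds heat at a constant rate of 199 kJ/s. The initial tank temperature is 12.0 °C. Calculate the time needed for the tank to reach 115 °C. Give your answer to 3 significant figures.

M c_p dT/dt = ṁ c_p (T_in − T) + Q̇.
τ = M/ṁ = 600.00 s; T_ss = T_in + Q̇/(ṁ c_p) = 157.88 °C.
T(t) = T_ss + (T₀ − T_ss) e^(−t/τ). Set T = 115:
e^(−t/τ) = (115 − 157.88)/(12.0 − 157.88) = 0.29394
t = −600.00 · ln(0.29394) = 734.62 s.

735 s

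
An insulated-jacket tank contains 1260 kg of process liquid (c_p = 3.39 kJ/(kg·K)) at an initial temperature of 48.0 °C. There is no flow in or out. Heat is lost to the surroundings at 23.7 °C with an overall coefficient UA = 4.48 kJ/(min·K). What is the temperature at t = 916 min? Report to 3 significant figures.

33.0 °C

M c_p dT/dt = −UA(T − T_amb).
dT/dt = (T_ss − T)/τ with T_ss = T_amb = 23.700 °C, τ = M c_p/UA = 1260·3.39/4.48 = 953.44 min.
Integrating: T(t) = T_ss + (T₀ − T_ss) e^(−t/τ).
T(916) = 23.700 + (24.300)·0.38261 = 32.997 °C.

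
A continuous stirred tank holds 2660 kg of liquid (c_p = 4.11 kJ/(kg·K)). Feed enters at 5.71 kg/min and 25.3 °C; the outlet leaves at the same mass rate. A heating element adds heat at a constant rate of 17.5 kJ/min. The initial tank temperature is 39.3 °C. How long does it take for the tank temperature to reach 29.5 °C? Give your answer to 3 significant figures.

Energy balance: M c_p dT/dt = ṁ c_p (T_in − T) + 17.5.
τ = M/ṁ = 465.85 min; T_ss = T_in + Q̇/(ṁ c_p) = 26.046 °C.
T(t) = T_ss + (T₀ − T_ss) e^(−t/τ). Set T = 29.5:
e^(−t/τ) = (29.5 − 26.046)/(39.3 − 26.046) = 0.26062
t = −465.85 · ln(0.26062) = 626.43 min.

626 min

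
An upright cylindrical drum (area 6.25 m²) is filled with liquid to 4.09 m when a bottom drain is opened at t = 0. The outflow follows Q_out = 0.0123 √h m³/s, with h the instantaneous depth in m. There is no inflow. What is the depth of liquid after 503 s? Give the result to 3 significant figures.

Volume balance on the tank: A dh/dt = −0.0123 √h.
Separate and integrate: 2(√h − √h₀) = −(0.0123/A) t.
√h = √4.09 − 0.0123·503/(2·6.25) = 2.0224 − 0.49495 = 1.5274.
h = 1.5274² = 2.3330 m.

2.33 m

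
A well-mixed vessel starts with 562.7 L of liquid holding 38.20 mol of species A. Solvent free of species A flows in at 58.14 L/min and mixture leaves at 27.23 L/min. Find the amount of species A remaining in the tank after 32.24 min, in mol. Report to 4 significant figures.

Let m(t) be the amount of species A. Volume: V(t) = V₀ + (Q_in − Q_out) t = 562.7 + 30.9100 t; V(32.24) = 1559.24 L.
No species A enters, so dm/dt = −Q_out · (m/V).
dm/m = −Q_out dt/(V₀ + 30.9100 t); integrating gives ln(m/m₀) = −(Q_out/(Q_in−Q_out)) ln(V/V₀).
m = m₀ (V₀/V)^(Q_out/(Q_in−Q_out)) = 38.20 × (562.7/1559.24)^(0.880945) = 15.5642 mol.

15.56 mol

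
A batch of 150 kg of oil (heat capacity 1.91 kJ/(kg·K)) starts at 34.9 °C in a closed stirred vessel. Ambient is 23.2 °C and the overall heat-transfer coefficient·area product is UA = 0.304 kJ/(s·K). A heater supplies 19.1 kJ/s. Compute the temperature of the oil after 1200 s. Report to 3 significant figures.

71.7 °C

Lumped-capacitance energy balance: M c_p dT/dt = UA(T_amb − T) + Q̇.
dT/dt = (T_ss − T)/τ with T_ss = T_amb + Q̇/UA = 23.2 + 19.1/0.304 = 86.029 °C, τ = M c_p/UA = 150·1.91/0.304 = 942.43 s.
This is linear first-order; T(t) = T_ss + (T₀ − T_ss) e^(−t/τ).
T(1200) = 86.029 + (-51.129)·0.27991 = 71.718 °C.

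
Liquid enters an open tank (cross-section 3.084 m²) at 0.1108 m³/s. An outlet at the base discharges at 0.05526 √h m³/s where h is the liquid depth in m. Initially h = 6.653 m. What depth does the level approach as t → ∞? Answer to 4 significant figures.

A dh/dt = Q_in − 0.05526 √h. Steady state requires inflow = outflow:
Q_in = 0.05526 √h_ss ⇒ √h_ss = 0.1108/0.05526 = 2.00507.
h_ss = 2.00507² = 4.02029 m. (Since h₀ = 6.653 m > h_ss, the level will fall toward this value.)

4.020 m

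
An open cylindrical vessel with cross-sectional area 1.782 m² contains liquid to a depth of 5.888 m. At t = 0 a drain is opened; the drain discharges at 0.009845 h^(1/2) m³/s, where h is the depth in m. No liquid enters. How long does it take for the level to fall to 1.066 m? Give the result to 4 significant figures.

504.7 s

Volume balance on the tank: A dh/dt = −0.009845 √h.
This is separable: 2 d(√h)/dt = −0.009845/A, so √h = √h₀ − (0.009845/(2A)) t.
t = 2A(√h₀ − √h)/0.009845 = 2·1.782·(√5.888 − √1.066)/0.009845
  = 3.56400 × (2.42652 − 1.03247) / 0.009845 = 504.661 s.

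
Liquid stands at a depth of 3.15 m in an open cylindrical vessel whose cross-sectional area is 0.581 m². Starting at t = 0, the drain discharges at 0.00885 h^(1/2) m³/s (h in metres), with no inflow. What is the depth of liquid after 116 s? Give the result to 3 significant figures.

A dh/dt = −Q_out = −0.00885 √h.
∫ h^(−1/2) dh = −(0.00885/A) ∫ dt, giving 2√h = 2√h₀ − (0.00885/A) t.
√h = √3.15 − 0.00885·116/(2·0.581) = 1.7748 − 0.88348 = 0.89135.
h = 0.89135² = 0.79450 m.

0.794 m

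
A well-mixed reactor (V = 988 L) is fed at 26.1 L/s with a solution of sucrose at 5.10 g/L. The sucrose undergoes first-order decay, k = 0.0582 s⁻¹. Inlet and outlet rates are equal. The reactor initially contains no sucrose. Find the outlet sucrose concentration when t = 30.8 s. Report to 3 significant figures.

V dC/dt = Q(C_in − C) − k V C.
This is linear with rate a = Q/V + k = 0.084617 s⁻¹.
C_ss = Q C_in/(Q + kV) = 1.5922 g/L; C(t) = C_ss + (C₀ − C_ss) e^(−a t).
C(30.8) = 1.5922 + (-1.5922)·e^(−0.084617·30.8) = 1.5922 + (-1.5922)·0.073814 = 1.4747 g/L.

1.47 g/L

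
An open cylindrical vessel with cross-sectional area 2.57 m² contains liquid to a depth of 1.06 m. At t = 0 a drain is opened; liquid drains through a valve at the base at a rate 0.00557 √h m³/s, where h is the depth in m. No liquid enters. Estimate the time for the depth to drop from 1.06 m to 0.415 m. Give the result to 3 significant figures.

356 s

Unsteady balance on liquid volume: A dh/dt = −0.00557 √h.
This is separable: 2 d(√h)/dt = −0.00557/A, so √h = √h₀ − (0.00557/(2A)) t.
t = 2A(√h₀ − √h)/0.00557 = 2·2.57·(√1.06 − √0.415)/0.00557
  = 5.1400 × (1.0296 − 0.64420) / 0.00557 = 355.61 s.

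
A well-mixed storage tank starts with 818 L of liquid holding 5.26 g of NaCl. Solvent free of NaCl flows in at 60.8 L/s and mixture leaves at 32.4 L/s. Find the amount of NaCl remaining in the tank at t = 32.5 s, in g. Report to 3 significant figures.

Total volume: dV/dt = Q_in − Q_out = 28.400 L/s, so V(t) = 818 + 28.400 t and V(32.5) = 1741.0 L.
Solute balance: dm/dt = 0 − Q_out C = −Q_out m/V(t).
dm/m = −Q_out dt/(V₀ + 28.400 t); integrating gives ln(m/m₀) = −(Q_out/(Q_in−Q_out)) ln(V/V₀).
m = m₀ (V₀/V)^(Q_out/(Q_in−Q_out)) = 5.26 × (818/1741.0)^(1.1408) = 2.2220 g.

2.22 g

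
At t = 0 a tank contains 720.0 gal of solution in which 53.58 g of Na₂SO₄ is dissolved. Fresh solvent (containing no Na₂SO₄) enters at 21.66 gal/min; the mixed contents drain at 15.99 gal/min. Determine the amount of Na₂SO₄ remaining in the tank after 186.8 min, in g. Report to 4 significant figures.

4.179 g

Let m(t) be the amount of Na₂SO₄. Volume: V(t) = V₀ + (Q_in − Q_out) t = 720.0 + 5.67000 t; V(186.8) = 1779.16 gal.
Solute balance: dm/dt = 0 − Q_out C = −Q_out m/V(t).
Separate: dm/m = −Q_out dt/V(t) ⇒ ln(m/m₀) = −(Q_out/(Q_in−Q_out)) ln(V/V₀).
m = m₀ (V₀/V)^(Q_out/(Q_in−Q_out)) = 53.58 × (720.0/1779.16)^(2.82011) = 4.17864 g.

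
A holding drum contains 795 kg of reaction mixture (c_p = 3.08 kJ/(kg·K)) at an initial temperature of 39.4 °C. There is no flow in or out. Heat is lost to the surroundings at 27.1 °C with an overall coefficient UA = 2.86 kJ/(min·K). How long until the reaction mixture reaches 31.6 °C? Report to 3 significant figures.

M c_p dT/dt = −UA(T − T_amb).
τ = M c_p/UA = 856.15 min; T_ss = T_amb = 27.100 °C.
T(t) = T_ss + (T₀ − T_ss)e^(−t/τ); set T = 31.6:
t = −τ ln[(T − T_ss)/(T₀ − T_ss)] = −856.15 · ln(0.36585) = 860.88 min.

861 min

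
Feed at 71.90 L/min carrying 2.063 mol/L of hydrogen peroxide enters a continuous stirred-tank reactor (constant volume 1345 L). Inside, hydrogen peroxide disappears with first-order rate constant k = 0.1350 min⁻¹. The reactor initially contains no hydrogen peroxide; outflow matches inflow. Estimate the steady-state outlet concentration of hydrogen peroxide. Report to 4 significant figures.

0.5852 mol/L

V dC/dt = Q(C_in − C) − k V C.
At steady state: 0 = Q C_in − (Q + kV) C_ss, so C_ss = Q C_in/(Q + kV).
C_ss = 71.90·2.063/(71.90 + 0.1350·1345) = 148.330/253.475 = 0.585185 mol/L.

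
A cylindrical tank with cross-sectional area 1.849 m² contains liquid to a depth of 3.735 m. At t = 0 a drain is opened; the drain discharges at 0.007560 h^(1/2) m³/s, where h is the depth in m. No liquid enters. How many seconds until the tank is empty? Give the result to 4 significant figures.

945.3 s

A dh/dt = −Q_out = −0.007560 √h.
∫ h^(−1/2) dh = −(0.007560/A) ∫ dt, giving 2√h = 2√h₀ − (0.007560/A) t.
Tank is empty when √h = 0: t_empty = 2A√h₀/0.007560.
t_empty = 2·1.849·√3.735/0.007560 = 3.69800·1.93261/0.007560 = 945.345 s.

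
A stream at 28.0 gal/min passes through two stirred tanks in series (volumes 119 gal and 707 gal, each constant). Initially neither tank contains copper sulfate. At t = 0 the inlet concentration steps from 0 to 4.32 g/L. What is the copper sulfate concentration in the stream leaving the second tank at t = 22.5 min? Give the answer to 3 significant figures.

2.19 g/L

Each tank obeys Vᵢ dCᵢ/dt = Q(Cᵢ₋₁ − Cᵢ), so τᵢ = Vᵢ/Q.
τ₁ = 119/28.0 = 4.2500 min; τ₂ = 707/28.0 = 25.250 min.
Solving the cascade with C₁(0)=C₂(0)=0 gives C₂(t) = C_in[1 − (τ₁ e^(−t/τ₁) − τ₂ e^(−t/τ₂))/(τ₁ − τ₂)].
At t = 22.5: e^(−t/τ₁) = 0.0050210, e^(−t/τ₂) = 0.41021.
C₂ = 4.32·[1 − (4.2500·0.0050210 − 25.250·0.41021)/(-21.000)] = 4.32·0.50779 = 2.1936 g/L.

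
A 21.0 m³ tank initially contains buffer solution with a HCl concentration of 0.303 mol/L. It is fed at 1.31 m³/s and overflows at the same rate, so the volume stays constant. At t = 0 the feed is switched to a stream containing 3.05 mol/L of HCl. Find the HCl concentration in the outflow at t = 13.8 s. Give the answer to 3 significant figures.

Mass balance on the solute (V constant): V dC/dt = Q(C_in − C).
Rewrite as dC/dt + C/τ = C_in/τ, τ = V/Q = 16.031 s.
C approaches C_in exponentially: C(t) = C_in + (C₀ − C_in) e^(−t/τ).
C(13.8) = 3.05 + (0.303 − 3.05)·e^(−13.8/16.031) = 3.05 + (-2.7470)·0.42280 = 1.8886 mol/L.

1.89 mol/L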